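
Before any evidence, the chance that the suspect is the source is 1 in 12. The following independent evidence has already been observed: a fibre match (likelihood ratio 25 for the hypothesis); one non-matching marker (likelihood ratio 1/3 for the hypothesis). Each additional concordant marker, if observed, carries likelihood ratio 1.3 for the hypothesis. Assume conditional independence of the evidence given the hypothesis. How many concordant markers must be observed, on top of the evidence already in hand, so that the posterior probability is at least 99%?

Prior odds = (1/12)/(11/12) = 1/11.
Combined Bayes factor of the evidence already in hand = 25 × (1/3) = 25/3.
Odds after that evidence = (1/11) × 25/3 = 25/33.
Target odds = 0.99/0.01 = 99.
Need 1.3ⁿ ≥ 99 ÷ (25/33) = 130.68.
1.3¹⁸ ≈112.455 falls short of 130.68 but 1.3¹⁹ ≈146.192 reaches it, so n = 19.

19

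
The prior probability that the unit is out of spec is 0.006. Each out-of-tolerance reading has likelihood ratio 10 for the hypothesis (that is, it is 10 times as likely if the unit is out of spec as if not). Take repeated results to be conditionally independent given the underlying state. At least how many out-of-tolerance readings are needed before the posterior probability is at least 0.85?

Prior odds = 0.006/0.994 = 3/497.
Likelihood ratio per out-of-tolerance reading = 10.
Target posterior odds = 0.85/0.15 = 17/3.
Require 10ⁿ ≥ 17/3 ÷ (3/497) = 8449/9.
10² = 100 falls short of 8449/9 but 10³ = 1000 reaches it, so n = 3.

3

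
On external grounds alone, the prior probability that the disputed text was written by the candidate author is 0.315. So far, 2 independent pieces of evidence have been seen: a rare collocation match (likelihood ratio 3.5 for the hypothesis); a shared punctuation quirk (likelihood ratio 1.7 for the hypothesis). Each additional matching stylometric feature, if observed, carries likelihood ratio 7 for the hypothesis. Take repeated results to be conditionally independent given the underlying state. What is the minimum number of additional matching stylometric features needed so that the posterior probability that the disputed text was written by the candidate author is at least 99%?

Prior odds = 0.315/0.685 = 63/137.
Combined Bayes factor of the evidence already in hand = 3.5 × 1.7 = 5.95.
Odds after that evidence = (63/137) × 5.95 = 7497/2740.
Target odds = 0.99/0.01 = 99.
Need 7ⁿ ≥ 99 ÷ (7497/2740) = 30140/833.
7¹ = 7 falls short of 30140/833 but 7² = 49 reaches it, so n = 2.

2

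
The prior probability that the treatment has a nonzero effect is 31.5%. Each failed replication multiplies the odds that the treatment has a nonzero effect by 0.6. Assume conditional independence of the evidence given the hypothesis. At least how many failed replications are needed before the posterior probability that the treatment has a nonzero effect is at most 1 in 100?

Prior odds: 0.315 ÷ 0.685 = 63/137.
Likelihood ratio per failed replication = 0.6.
Target posterior odds = 0.01/0.99 = 1/99.
Need (63/137) × 0.6ⁿ ≤ 1/99, i.e. 0.6ⁿ ≤ 137/6237.
0.6⁷ = 2187/78125 is still above 137/6237 but 0.6⁸ = 6561/390625 is at or below it, so n = 8.

8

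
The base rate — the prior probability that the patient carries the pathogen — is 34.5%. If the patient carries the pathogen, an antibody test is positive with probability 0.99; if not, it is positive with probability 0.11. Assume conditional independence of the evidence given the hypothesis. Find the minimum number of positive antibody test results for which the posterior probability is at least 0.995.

Prior odds = 0.345/0.655 = 69/131.
Likelihood ratio of a positive = 0.99/0.11 = 9.
Target odds: 0.995 ÷ 0.005 = 199.
Require 9ⁿ ≥ 199 ÷ (69/131) = 26069/69.
9² = 81 falls short of 26069/69 but 9³ = 729 reaches it, so n = 3.

3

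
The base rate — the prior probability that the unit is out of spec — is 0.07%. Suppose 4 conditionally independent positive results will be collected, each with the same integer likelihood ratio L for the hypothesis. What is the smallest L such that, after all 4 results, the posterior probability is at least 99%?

20

Prior odds = 0.0007/0.9993 = 7/9993.
Target odds = 0.99/0.01 = 99.
Need L⁴ ≥ 99 ÷ (7/9993) = 989307/7.
19⁴ = 130321 < 989307/7 ≤ 160000 = 20⁴, so L = 20.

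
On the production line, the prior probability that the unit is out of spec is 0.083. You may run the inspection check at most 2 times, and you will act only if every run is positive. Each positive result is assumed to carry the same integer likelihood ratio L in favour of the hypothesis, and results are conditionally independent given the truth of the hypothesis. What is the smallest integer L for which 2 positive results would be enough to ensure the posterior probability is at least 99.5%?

Prior odds = 0.083/0.917 = 83/917.
Target odds = 0.995/0.005 = 199.
Need L² ≥ 199 ÷ (83/917) = 182483/83.
46² = 2116 < 182483/83 ≤ 2209 = 47², so L = 47.

47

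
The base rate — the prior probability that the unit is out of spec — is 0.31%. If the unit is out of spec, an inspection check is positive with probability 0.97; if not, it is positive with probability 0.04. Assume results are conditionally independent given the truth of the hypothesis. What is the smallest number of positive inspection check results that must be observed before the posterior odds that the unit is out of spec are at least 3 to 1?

3

Prior odds = 0.0031/0.9969 = 31/9969.
Likelihood ratio of a positive = 0.97/0.04 = 24.25.
Target odds = 3.
Require 24.25ⁿ ≥ 3 ÷ (31/9969) = 29907/31.
24.25² = 588.0625 falls short of 29907/31 but 24.25³ = 912673/64 reaches it, so n = 3.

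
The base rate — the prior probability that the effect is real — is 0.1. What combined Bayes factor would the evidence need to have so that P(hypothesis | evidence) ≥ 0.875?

63

Prior odds = 0.1/0.9 = 1/9.
Target odds = 0.875/0.125 = 7.
Required Bayes factor = 7 ÷ (1/9) = 63.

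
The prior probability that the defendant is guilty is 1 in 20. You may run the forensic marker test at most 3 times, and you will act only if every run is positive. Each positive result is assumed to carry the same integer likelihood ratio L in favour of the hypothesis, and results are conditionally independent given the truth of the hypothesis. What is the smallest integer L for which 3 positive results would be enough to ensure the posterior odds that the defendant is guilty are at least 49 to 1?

10

Prior odds = 0.05/0.95 = 1/19.
Target odds = 49.
Need L³ ≥ 49 ÷ (1/19) = 931.
9³ = 729 < 931 ≤ 1000 = 10³, so L = 10.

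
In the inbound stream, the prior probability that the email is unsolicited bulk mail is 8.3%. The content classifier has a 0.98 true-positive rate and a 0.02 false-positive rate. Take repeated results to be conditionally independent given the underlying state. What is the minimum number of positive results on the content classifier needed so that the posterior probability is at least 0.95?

2

Prior odds = 0.083/0.917 = 83/917.
Likelihood ratio of a positive result = 0.98/0.02 = 49.
Target posterior odds = 0.95/0.05 = 19.
Require 49ⁿ ≥ 19 ÷ (83/917) = 17423/83.
49¹ = 49 falls short of 17423/83 but 49² = 2401 reaches it, so n = 2.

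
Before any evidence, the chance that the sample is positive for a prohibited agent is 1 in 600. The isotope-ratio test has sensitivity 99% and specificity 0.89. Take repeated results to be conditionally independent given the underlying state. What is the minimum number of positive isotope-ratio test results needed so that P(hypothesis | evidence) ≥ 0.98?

Prior odds: (1/600) ÷ (599/600) = 1/599.
False-positive rate = 1 − 0.89 = 0.11; likelihood ratio of a positive = 0.99/0.11 = 9.
Target odds: 0.98 ÷ 0.02 = 49.
Require 9ⁿ ≥ 49 ÷ (1/599) = 29351.
9⁴ = 6561 falls short of 29351 but 9⁵ = 59049 reaches it, so n = 5.

5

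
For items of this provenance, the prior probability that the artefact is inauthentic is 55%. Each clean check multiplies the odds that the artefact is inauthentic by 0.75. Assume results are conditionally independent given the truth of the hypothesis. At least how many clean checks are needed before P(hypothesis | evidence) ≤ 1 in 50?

15

Prior odds: 0.55 ÷ 0.45 = 11/9.
Likelihood ratio per clean check = 0.75.
Target posterior odds = 0.02/0.98 = 1/49.
Require 0.75ⁿ ≤ 1/49 ÷ (11/9) = 9/539.
0.75¹⁴ = 4782969/268435456 is still above 9/539 but 0.75¹⁵ ≈0.0133635 is at or below it, so n = 15.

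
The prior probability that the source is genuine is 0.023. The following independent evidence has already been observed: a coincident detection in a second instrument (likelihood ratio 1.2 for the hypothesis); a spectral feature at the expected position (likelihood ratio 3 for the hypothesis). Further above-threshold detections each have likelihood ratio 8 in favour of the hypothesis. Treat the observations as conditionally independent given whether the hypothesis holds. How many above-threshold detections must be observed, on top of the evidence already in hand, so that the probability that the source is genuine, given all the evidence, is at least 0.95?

3

Prior odds = 0.023/0.977 = 23/977.
Combined Bayes factor of the evidence already in hand = 1.2 × 3 = 3.6.
Odds after that evidence = (23/977) × 3.6 = 414/4885.
Target odds = 0.95/0.05 = 19.
Need 8ⁿ ≥ 19 ÷ (414/4885) = 92815/414.
8² = 64 falls short of 92815/414 but 8³ = 512 reaches it, so n = 3.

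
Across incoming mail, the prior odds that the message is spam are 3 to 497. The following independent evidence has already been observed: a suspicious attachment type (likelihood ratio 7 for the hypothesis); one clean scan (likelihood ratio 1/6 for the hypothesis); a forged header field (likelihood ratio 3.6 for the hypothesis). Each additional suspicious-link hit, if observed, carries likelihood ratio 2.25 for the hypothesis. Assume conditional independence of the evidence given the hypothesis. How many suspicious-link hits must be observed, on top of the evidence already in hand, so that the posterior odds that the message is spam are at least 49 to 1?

10

Prior odds = 3/497.
Combined Bayes factor of the evidence already in hand = 7 × (1/6) × 3.6 = 4.2.
Odds after that evidence = (3/497) × 4.2 = 9/355.
Target odds = 49.
Need 2.25ⁿ ≥ 49 ÷ (9/355) = 17395/9.
2.25⁹ = 387420489/262144 falls short of 17395/9 but 2.25¹⁰ ≈3325.26 reaches it, so n = 10.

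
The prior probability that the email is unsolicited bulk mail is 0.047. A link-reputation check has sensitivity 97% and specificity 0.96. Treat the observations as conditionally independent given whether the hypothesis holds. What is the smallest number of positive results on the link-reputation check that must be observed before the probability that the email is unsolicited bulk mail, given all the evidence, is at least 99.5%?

Prior odds: 0.047 ÷ 0.953 = 47/953.
False-positive rate = 1 − 0.96 = 0.04; likelihood ratio of a positive = 0.97/0.04 = 24.25.
Target posterior odds = 0.995/0.005 = 199.
Need (47/953) × 24.25ⁿ ≥ 199, i.e. 24.25ⁿ ≥ 189647/47.
24.25² = 588.0625 falls short of 189647/47 but 24.25³ = 912673/64 reaches it, so n = 3.

3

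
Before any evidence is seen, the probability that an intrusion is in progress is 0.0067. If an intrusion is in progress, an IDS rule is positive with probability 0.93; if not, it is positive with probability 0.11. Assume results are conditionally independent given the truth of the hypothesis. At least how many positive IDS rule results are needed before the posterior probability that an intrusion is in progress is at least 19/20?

Prior odds: 0.0067 ÷ 0.9933 = 67/9933.
Likelihood ratio of a positive = 0.93/0.11 = 93/11.
Target posterior odds = 0.95/0.05 = 19.
Need (67/9933) × (93/11)ⁿ ≥ 19, i.e. (93/11)ⁿ ≥ 188727/67.
(93/11)³ = 804357/1331 falls short of 188727/67 but (93/11)⁴ = 74805201/14641 reaches it, so n = 4.

4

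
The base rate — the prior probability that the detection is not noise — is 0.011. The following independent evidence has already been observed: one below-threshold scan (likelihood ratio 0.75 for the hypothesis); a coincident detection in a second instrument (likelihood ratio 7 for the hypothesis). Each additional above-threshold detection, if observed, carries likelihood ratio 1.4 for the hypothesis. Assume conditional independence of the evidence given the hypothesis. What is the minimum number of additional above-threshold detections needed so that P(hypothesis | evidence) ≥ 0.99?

23

Prior odds = 0.011/0.989 = 11/989.
Combined Bayes factor of the evidence already in hand = 0.75 × 7 = 5.25.
Odds after that evidence = (11/989) × 5.25 = 231/3956.
Target odds = 0.99/0.01 = 99.
Need 1.4ⁿ ≥ 99 ÷ (231/3956) = 11868/7.
1.4²² ≈1639.9 falls short of 11868/7 but 1.4²³ ≈2295.86 reaches it, so n = 23.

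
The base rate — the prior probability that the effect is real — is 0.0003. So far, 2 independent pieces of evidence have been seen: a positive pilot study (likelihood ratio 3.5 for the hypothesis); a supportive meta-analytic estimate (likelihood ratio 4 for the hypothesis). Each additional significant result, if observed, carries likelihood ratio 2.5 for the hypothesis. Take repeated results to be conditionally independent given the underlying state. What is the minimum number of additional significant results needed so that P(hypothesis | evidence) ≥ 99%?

Prior odds = 0.0003/0.9997 = 3/9997.
Combined Bayes factor of the evidence already in hand = 3.5 × 4 = 14.
Odds after that evidence = (3/9997) × 14 = 42/9997.
Target odds = 0.99/0.01 = 99.
Need 2.5ⁿ ≥ 99 ÷ (42/9997) = 329901/14.
2.5¹⁰ = 9765625/1024 falls short of 329901/14 but 2.5¹¹ = 48828125/2048 reaches it, so n = 11.

11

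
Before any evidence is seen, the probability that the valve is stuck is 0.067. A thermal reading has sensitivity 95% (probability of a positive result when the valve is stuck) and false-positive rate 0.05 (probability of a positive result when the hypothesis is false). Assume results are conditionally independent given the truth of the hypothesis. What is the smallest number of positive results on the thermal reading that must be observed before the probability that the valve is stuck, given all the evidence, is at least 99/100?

Prior odds: 0.067 ÷ 0.933 = 67/933.
Likelihood ratio of a positive result = 0.95/0.05 = 19.
Target posterior odds = 0.99/0.01 = 99.
Require 19ⁿ ≥ 99 ÷ (67/933) = 92367/67.
19² = 361 falls short of 92367/67 but 19³ = 6859 reaches it, so n = 3.

3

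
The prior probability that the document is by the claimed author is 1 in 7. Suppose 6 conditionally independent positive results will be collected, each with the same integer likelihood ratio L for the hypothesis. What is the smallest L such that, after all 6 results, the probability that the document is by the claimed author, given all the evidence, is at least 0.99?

3

Prior odds = (1/7)/(6/7) = 1/6.
Target odds = 0.99/0.01 = 99.
Need L⁶ ≥ 99 ÷ (1/6) = 594.
2⁶ = 64 < 594 ≤ 729 = 3⁶, so L = 3.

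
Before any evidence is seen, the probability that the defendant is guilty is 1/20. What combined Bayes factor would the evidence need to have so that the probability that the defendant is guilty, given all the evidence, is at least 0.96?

456

Prior odds = 0.05/0.95 = 1/19.
Target odds = 0.96/0.04 = 24.
Required Bayes factor = 24 ÷ (1/19) = 456.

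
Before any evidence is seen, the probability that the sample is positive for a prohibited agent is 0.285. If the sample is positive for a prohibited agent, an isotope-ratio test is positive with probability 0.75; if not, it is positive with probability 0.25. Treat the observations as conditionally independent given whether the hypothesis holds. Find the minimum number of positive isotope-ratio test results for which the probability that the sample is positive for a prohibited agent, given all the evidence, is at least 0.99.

6

Prior odds: 0.285 ÷ 0.715 = 57/143.
Likelihood ratio of a positive = 0.75/0.25 = 3.
Target posterior odds = 0.99/0.01 = 99.
Need (57/143) × 3ⁿ ≥ 99, i.e. 3ⁿ ≥ 4719/19.
3⁵ = 243 falls short of 4719/19 but 3⁶ = 729 reaches it, so n = 6.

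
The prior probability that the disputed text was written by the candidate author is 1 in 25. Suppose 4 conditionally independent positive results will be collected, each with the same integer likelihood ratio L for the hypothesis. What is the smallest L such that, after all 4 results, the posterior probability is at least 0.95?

Prior odds = 0.04/0.96 = 1/24.
Target odds = 0.95/0.05 = 19.
Need L⁴ ≥ 19 ÷ (1/24) = 456.
4⁴ = 256 < 456 ≤ 625 = 5⁴, so L = 5.

5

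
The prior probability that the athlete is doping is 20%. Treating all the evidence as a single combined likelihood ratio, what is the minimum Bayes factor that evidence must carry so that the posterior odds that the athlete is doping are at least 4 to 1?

Prior odds = 0.2/0.8 = 0.25.
Target odds = 4.
Required Bayes factor = 4 ÷ 0.25 = 16.

16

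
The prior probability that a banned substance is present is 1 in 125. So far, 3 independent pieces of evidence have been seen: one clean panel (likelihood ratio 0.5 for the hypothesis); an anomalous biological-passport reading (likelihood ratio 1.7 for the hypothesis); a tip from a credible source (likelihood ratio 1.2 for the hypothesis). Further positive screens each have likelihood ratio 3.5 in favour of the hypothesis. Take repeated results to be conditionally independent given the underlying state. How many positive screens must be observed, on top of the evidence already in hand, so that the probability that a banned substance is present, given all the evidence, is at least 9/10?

Prior odds = 0.008/0.992 = 1/124.
Combined Bayes factor of the evidence already in hand = 0.5 × 1.7 × 1.2 = 1.02.
Odds after that evidence = (1/124) × 1.02 = 51/6200.
Target odds = 0.9/0.1 = 9.
Need 3.5ⁿ ≥ 9 ÷ (51/6200) = 18600/17.
3.5⁵ = 525.21875 falls short of 18600/17 but 3.5⁶ = 1838.265625 reaches it, so n = 6.

6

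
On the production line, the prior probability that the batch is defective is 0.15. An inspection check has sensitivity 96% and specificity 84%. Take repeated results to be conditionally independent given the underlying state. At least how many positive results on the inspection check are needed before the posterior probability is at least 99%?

Prior odds = 0.15/0.85 = 3/17.
False-positive rate = 1 − 0.84 = 0.16; likelihood ratio of a positive = 0.96/0.16 = 6.
Target posterior odds = 0.99/0.01 = 99.
Require 6ⁿ ≥ 99 ÷ (3/17) = 561.
6³ = 216 falls short of 561 but 6⁴ = 1296 reaches it, so n = 4.

4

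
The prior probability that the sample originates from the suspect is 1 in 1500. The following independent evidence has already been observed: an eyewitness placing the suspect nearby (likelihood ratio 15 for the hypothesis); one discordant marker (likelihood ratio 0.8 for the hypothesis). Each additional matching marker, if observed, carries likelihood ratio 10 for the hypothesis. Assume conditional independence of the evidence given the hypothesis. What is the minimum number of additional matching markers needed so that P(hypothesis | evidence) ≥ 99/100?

5

Prior odds = (1/1500)/(1499/1500) = 1/1499.
Combined Bayes factor of the evidence already in hand = 15 × 0.8 = 12.
Odds after that evidence = (1/1499) × 12 = 12/1499.
Target odds = 0.99/0.01 = 99.
Need 10ⁿ ≥ 99 ÷ (12/1499) = 12366.75.
10⁴ = 10000 falls short of 12366.75 but 10⁵ = 100000 reaches it, so n = 5.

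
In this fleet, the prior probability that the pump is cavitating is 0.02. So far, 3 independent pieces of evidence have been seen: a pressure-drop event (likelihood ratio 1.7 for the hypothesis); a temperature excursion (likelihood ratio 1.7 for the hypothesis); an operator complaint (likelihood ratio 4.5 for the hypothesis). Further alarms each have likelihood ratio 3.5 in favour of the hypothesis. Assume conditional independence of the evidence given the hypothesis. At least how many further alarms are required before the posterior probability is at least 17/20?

Prior odds = 0.02/0.98 = 1/49.
Combined Bayes factor of the evidence already in hand = 1.7 × 1.7 × 4.5 = 13.005.
Odds after that evidence = (1/49) × 13.005 = 2601/9800.
Target odds = 0.85/0.15 = 17/3.
Need 3.5ⁿ ≥ 17/3 ÷ (2601/9800) = 9800/459.
3.5² = 12.25 falls short of 9800/459 but 3.5³ = 42.875 reaches it, so n = 3.

3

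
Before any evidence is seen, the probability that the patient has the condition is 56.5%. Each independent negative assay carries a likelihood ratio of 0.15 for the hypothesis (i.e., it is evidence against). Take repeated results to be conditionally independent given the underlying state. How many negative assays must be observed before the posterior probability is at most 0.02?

3

Prior odds = 0.565/0.435 = 113/87.
Likelihood ratio per negative assay = 0.15.
Target posterior odds = 0.02/0.98 = 1/49.
Require 0.15ⁿ ≤ 1/49 ÷ (113/87) = 87/5537.
0.15² = 0.0225 is still above 87/5537 but 0.15³ = 0.003375 is at or below it, so n = 3.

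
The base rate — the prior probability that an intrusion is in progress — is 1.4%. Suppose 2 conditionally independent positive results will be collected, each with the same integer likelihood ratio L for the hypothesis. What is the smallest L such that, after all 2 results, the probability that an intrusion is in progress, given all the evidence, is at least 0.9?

Prior odds = 0.014/0.986 = 7/493.
Target odds = 0.9/0.1 = 9.
Need L² ≥ 9 ÷ (7/493) = 4437/7.
25² = 625 < 4437/7 ≤ 676 = 26², so L = 26.

26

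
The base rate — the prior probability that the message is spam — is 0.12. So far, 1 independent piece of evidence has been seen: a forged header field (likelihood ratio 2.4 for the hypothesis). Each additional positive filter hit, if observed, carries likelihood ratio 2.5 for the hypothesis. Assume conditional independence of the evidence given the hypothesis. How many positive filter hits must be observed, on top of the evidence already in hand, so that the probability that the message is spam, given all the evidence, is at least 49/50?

6

Prior odds = 0.12/0.88 = 3/22.
Bayes factor of the evidence already in hand = 2.4.
Odds after that evidence = (3/22) × 2.4 = 18/55.
Target odds = 0.98/0.02 = 49.
Need 2.5ⁿ ≥ 49 ÷ (18/55) = 2695/18.
2.5⁵ = 97.65625 falls short of 2695/18 but 2.5⁶ = 244.140625 reaches it, so n = 6.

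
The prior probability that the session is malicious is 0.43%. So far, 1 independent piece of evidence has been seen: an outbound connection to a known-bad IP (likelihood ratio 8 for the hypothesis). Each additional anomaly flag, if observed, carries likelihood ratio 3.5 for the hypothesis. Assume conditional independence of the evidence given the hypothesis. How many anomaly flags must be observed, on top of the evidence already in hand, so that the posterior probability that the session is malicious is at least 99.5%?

7

Prior odds = 0.0043/0.9957 = 43/9957.
Bayes factor of the evidence already in hand = 8.
Odds after that evidence = (43/9957) × 8 = 344/9957.
Target odds = 0.995/0.005 = 199.
Need 3.5ⁿ ≥ 199 ÷ (344/9957) = 1981443/344.
3.5⁶ = 1838.265625 falls short of 1981443/344 but 3.5⁷ = 823543/128 reaches it, so n = 7.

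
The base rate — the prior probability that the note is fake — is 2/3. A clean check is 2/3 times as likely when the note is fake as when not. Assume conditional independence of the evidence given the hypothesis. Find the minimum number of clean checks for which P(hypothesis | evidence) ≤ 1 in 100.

Prior odds = (2/3)/(1/3) = 2.
Likelihood ratio per clean check = 2/3.
Target posterior odds = 0.01/0.99 = 1/99.
Require (2/3)ⁿ ≤ 1/99 ÷ 2 = 1/198.
(2/3)¹³ = 8192/1594323 is still above 1/198 but (2/3)¹⁴ = 16384/4782969 is at or below it, so n = 14.

14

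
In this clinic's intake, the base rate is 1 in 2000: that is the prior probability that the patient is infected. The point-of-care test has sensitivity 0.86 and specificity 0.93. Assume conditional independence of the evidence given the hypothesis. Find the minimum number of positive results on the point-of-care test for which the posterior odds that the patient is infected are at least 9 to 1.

4

Prior odds = 0.0005/0.9995 = 1/1999.
False-positive rate = 1 − 0.93 = 0.07; likelihood ratio of a positive = 0.86/0.07 = 86/7.
Target odds = 9.
Need (1/1999) × (86/7)ⁿ ≥ 9, i.e. (86/7)ⁿ ≥ 17991.
(86/7)³ = 636056/343 falls short of 17991 but (86/7)⁴ = 54700816/2401 reaches it, so n = 4.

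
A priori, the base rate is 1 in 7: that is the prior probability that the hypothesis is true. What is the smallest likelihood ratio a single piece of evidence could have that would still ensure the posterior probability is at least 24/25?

Prior odds = (1/7)/(6/7) = 1/6.
Target odds = 0.96/0.04 = 24.
Required Bayes factor = 24 ÷ (1/6) = 144.

144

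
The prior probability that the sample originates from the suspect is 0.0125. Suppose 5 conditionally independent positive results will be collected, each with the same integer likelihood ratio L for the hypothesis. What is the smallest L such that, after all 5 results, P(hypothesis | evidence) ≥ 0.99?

Prior odds = 0.0125/0.9875 = 1/79.
Target odds = 0.99/0.01 = 99.
Need L⁵ ≥ 99 ÷ (1/79) = 7821.
6⁵ = 7776 < 7821 ≤ 16807 = 7⁵, so L = 7.

7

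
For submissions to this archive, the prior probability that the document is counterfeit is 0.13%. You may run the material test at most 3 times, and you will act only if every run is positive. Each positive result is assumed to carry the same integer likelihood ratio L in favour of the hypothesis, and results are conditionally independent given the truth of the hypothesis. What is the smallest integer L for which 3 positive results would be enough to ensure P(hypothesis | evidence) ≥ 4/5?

Prior odds = 0.0013/0.9987 = 13/9987.
Target odds = 0.8/0.2 = 4.
Need L³ ≥ 4 ÷ (13/9987) = 39948/13.
14³ = 2744 < 39948/13 ≤ 3375 = 15³, so L = 15.

15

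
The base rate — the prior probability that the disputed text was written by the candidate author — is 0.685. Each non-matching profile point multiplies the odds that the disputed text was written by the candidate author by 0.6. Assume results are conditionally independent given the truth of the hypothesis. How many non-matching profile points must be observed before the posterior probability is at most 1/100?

11

Prior odds: 0.685 ÷ 0.315 = 137/63.
Likelihood ratio per non-matching profile point = 0.6.
Target odds: 0.01 ÷ 0.99 = 1/99.
Need (137/63) × 0.6ⁿ ≤ 1/99, i.e. 0.6ⁿ ≤ 7/1507.
0.6¹⁰ = 59049/9765625 is still above 7/1507 but 0.6¹¹ = 177147/48828125 is at or below it, so n = 11.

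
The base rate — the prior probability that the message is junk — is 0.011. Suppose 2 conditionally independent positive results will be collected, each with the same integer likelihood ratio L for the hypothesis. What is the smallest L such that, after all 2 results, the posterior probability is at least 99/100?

Prior odds = 0.011/0.989 = 11/989.
Target odds = 0.99/0.01 = 99.
Need L² ≥ 99 ÷ (11/989) = 8901.
94² = 8836 < 8901 ≤ 9025 = 95², so L = 95.

95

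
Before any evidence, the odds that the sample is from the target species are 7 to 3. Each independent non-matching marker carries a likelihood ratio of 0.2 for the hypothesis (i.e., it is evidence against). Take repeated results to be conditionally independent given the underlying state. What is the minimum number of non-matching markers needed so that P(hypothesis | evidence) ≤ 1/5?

Prior odds = 7/3.
Likelihood ratio per non-matching marker = 0.2.
Target odds: 0.2 ÷ 0.8 = 0.25.
Require 0.2ⁿ ≤ 0.25 ÷ (7/3) = 3/28.
0.2¹ = 0.2 is still above 3/28 but 0.2² = 0.04 is at or below it, so n = 2.

2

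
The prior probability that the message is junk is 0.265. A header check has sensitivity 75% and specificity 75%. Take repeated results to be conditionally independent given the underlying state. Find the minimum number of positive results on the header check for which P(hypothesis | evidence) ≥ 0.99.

6

Prior odds: 0.265 ÷ 0.735 = 53/147.
False-positive rate = 1 − 0.75 = 0.25; likelihood ratio of a positive = 0.75/0.25 = 3.
Target posterior odds = 0.99/0.01 = 99.
Require 3ⁿ ≥ 99 ÷ (53/147) = 14553/53.
3⁵ = 243 falls short of 14553/53 but 3⁶ = 729 reaches it, so n = 6.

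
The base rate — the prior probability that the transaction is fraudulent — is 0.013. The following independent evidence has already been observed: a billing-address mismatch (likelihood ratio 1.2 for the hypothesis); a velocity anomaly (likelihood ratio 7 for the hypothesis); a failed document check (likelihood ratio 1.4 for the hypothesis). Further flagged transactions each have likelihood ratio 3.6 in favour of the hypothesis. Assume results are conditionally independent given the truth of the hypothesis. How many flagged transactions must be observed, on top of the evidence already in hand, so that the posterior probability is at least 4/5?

3

Prior odds = 0.013/0.987 = 13/987.
Combined Bayes factor of the evidence already in hand = 1.2 × 7 × 1.4 = 11.76.
Odds after that evidence = (13/987) × 11.76 = 182/1175.
Target odds = 0.8/0.2 = 4.
Need 3.6ⁿ ≥ 4 ÷ (182/1175) = 2350/91.
3.6² = 12.96 falls short of 2350/91 but 3.6³ = 46.656 reaches it, so n = 3.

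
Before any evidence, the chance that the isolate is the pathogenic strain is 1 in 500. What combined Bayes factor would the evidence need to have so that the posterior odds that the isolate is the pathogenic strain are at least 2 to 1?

998

Prior odds = 0.002/0.998 = 1/499.
Target odds = 2.
Required Bayes factor = 2 ÷ (1/499) = 998.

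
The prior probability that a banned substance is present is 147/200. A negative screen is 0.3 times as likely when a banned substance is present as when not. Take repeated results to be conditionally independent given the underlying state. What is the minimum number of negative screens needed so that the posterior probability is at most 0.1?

Prior odds: 0.735 ÷ 0.265 = 147/53.
Likelihood ratio per negative screen = 0.3.
Target posterior odds = 0.1/0.9 = 1/9.
Require 0.3ⁿ ≤ 1/9 ÷ (147/53) = 53/1323.
0.3² = 0.09 is still above 53/1323 but 0.3³ = 0.027 is at or below it, so n = 3.

3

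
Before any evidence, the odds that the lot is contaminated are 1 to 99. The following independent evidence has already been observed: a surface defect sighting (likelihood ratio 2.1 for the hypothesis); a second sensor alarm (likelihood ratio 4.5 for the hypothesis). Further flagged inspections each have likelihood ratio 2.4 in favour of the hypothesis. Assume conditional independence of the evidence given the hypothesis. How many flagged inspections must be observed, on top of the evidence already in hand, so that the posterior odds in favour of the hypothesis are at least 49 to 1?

8

Prior odds = 1/99.
Combined Bayes factor of the evidence already in hand = 2.1 × 4.5 = 9.45.
Odds after that evidence = (1/99) × 9.45 = 21/220.
Target odds = 49.
Need 2.4ⁿ ≥ 49 ÷ (21/220) = 1540/3.
2.4⁷ = 35831808/78125 falls short of 1540/3 but 2.4⁸ = 429981696/390625 reaches it, so n = 8.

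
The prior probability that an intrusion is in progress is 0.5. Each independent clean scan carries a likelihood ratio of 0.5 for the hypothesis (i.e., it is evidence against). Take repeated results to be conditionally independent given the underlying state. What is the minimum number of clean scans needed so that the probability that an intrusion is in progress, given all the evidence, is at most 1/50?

Prior odds = 0.5/0.5 = 1.
Likelihood ratio per clean scan = 0.5.
Target posterior odds = 0.02/0.98 = 1/49.
Need 1 × 0.5ⁿ ≤ 1/49, i.e. 0.5ⁿ ≤ 1/49.
0.5⁵ = 0.03125 is still above 1/49 but 0.5⁶ = 0.015625 is at or below it, so n = 6.

6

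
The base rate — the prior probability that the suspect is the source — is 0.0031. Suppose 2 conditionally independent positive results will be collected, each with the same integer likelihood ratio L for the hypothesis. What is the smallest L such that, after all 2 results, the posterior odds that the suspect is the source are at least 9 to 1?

54

Prior odds = 0.0031/0.9969 = 31/9969.
Target odds = 9.
Need L² ≥ 9 ÷ (31/9969) = 89721/31.
53² = 2809 < 89721/31 ≤ 2916 = 54², so L = 54.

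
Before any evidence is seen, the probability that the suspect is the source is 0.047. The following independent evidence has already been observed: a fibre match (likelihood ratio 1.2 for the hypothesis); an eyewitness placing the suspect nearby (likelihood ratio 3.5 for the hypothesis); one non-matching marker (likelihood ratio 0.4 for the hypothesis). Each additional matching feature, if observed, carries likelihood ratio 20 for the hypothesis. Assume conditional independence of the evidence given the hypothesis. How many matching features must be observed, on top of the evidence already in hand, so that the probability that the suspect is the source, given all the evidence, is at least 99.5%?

3

Prior odds = 0.047/0.953 = 47/953.
Combined Bayes factor of the evidence already in hand = 1.2 × 3.5 × 0.4 = 1.68.
Odds after that evidence = (47/953) × 1.68 = 1974/23825.
Target odds = 0.995/0.005 = 199.
Need 20ⁿ ≥ 199 ÷ (1974/23825) = 4741175/1974.
20² = 400 falls short of 4741175/1974 but 20³ = 8000 reaches it, so n = 3.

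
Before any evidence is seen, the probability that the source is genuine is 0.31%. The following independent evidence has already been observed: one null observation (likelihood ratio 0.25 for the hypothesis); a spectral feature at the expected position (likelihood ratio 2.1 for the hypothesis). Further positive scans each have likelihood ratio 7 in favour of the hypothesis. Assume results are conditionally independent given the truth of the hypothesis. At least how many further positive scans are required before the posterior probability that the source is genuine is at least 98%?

6

Prior odds = 0.0031/0.9969 = 31/9969.
Combined Bayes factor of the evidence already in hand = 0.25 × 2.1 = 0.525.
Odds after that evidence = (31/9969) × 0.525 = 217/132920.
Target odds = 0.98/0.02 = 49.
Need 7ⁿ ≥ 49 ÷ (217/132920) = 930440/31.
7⁵ = 16807 falls short of 930440/31 but 7⁶ = 117649 reaches it, so n = 6.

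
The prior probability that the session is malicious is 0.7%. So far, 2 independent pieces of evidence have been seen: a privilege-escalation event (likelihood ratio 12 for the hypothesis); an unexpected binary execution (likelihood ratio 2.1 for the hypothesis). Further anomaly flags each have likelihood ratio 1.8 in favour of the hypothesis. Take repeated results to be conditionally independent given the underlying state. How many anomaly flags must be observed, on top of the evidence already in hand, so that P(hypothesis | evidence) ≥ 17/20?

Prior odds = 0.007/0.993 = 7/993.
Combined Bayes factor of the evidence already in hand = 12 × 2.1 = 25.2.
Odds after that evidence = (7/993) × 25.2 = 294/1655.
Target odds = 0.85/0.15 = 17/3.
Need 1.8ⁿ ≥ 17/3 ÷ (294/1655) = 28135/882.
1.8⁵ = 18.89568 falls short of 28135/882 but 1.8⁶ = 531441/15625 reaches it, so n = 6.

6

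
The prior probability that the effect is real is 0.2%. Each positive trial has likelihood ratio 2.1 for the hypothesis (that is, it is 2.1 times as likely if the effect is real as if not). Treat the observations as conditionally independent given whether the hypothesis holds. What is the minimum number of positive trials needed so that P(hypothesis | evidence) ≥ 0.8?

11

Prior odds: 0.002 ÷ 0.998 = 1/499.
Likelihood ratio per positive trial = 2.1.
Target odds: 0.8 ÷ 0.2 = 4.
Require 2.1ⁿ ≥ 4 ÷ (1/499) = 1996.
2.1¹⁰ ≈1667.99 falls short of 1996 but 2.1¹¹ ≈3502.78 reaches it, so n = 11.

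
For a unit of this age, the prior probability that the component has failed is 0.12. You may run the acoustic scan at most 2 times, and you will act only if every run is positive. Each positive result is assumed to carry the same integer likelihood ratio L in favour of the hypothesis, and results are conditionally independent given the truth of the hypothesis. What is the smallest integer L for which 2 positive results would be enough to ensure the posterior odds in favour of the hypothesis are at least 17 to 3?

Prior odds = 0.12/0.88 = 3/22.
Target odds = 17/3.
Need L² ≥ 17/3 ÷ (3/22) = 374/9.
6² = 36 < 374/9 ≤ 49 = 7², so L = 7.

7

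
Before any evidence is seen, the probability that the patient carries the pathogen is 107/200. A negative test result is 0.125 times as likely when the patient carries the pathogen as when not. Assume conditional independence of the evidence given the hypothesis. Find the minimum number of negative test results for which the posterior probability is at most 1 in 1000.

Prior odds = 0.535/0.465 = 107/93.
Likelihood ratio per negative test result = 0.125.
Target posterior odds = 0.001/0.999 = 1/999.
Require 0.125ⁿ ≤ 1/999 ÷ (107/93) = 31/35631.
0.125³ = 0.001953125 is still above 31/35631 but 0.125⁴ = 1/4096 is at or below it, so n = 4.

4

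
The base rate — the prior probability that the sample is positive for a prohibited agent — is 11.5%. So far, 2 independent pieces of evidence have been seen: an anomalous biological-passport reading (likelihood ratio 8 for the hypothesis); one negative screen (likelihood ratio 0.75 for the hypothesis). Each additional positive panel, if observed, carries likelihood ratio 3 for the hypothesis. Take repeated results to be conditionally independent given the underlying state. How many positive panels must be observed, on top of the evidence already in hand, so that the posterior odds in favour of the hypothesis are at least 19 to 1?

3

Prior odds = 0.115/0.885 = 23/177.
Combined Bayes factor of the evidence already in hand = 8 × 0.75 = 6.
Odds after that evidence = (23/177) × 6 = 46/59.
Target odds = 19.
Need 3ⁿ ≥ 19 ÷ (46/59) = 1121/46.
3² = 9 falls short of 1121/46 but 3³ = 27 reaches it, so n = 3.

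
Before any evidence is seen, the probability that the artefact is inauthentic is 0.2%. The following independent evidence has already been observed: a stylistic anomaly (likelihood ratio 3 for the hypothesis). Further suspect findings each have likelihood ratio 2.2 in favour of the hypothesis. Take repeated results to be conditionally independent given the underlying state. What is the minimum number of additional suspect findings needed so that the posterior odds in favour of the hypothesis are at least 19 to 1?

Prior odds = 0.002/0.998 = 1/499.
Bayes factor of the evidence already in hand = 3.
Odds after that evidence = (1/499) × 3 = 3/499.
Target odds = 19.
Need 2.2ⁿ ≥ 19 ÷ (3/499) = 9481/3.
2.2¹⁰ ≈2655.99 falls short of 9481/3 but 2.2¹¹ ≈5843.18 reaches it, so n = 11.

11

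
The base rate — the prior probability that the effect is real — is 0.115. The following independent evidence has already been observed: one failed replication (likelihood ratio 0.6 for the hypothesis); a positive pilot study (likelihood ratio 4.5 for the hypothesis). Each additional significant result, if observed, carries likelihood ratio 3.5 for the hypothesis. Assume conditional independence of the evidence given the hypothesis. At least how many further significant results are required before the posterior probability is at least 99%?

5

Prior odds = 0.115/0.885 = 23/177.
Combined Bayes factor of the evidence already in hand = 0.6 × 4.5 = 2.7.
Odds after that evidence = (23/177) × 2.7 = 207/590.
Target odds = 0.99/0.01 = 99.
Need 3.5ⁿ ≥ 99 ÷ (207/590) = 6490/23.
3.5⁴ = 150.0625 falls short of 6490/23 but 3.5⁵ = 525.21875 reaches it, so n = 5.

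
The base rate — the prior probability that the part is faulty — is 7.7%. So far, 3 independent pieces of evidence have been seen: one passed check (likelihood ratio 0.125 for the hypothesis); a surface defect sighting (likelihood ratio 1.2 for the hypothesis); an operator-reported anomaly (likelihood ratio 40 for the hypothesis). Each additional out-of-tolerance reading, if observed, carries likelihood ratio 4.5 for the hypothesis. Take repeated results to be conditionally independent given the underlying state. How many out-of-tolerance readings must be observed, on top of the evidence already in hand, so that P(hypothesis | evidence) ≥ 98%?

Prior odds = 0.077/0.923 = 77/923.
Combined Bayes factor of the evidence already in hand = 0.125 × 1.2 × 40 = 6.
Odds after that evidence = (77/923) × 6 = 462/923.
Target odds = 0.98/0.02 = 49.
Need 4.5ⁿ ≥ 49 ÷ (462/923) = 6461/66.
4.5³ = 91.125 falls short of 6461/66 but 4.5⁴ = 410.0625 reaches it, so n = 4.

4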